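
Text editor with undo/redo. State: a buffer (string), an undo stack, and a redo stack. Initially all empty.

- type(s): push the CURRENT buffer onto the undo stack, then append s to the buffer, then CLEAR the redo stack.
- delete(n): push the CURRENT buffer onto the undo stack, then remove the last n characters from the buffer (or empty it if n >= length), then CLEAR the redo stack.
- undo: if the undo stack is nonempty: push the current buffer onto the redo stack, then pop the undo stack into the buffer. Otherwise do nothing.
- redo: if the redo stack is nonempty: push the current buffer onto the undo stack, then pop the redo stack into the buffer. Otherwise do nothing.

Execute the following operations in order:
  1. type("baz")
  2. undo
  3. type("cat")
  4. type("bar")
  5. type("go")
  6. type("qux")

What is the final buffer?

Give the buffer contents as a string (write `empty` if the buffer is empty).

Answer: catbargoqux

Derivation:
After op 1 (type): buf='baz' undo_depth=1 redo_depth=0
After op 2 (undo): buf='(empty)' undo_depth=0 redo_depth=1
After op 3 (type): buf='cat' undo_depth=1 redo_depth=0
After op 4 (type): buf='catbar' undo_depth=2 redo_depth=0
After op 5 (type): buf='catbargo' undo_depth=3 redo_depth=0
After op 6 (type): buf='catbargoqux' undo_depth=4 redo_depth=0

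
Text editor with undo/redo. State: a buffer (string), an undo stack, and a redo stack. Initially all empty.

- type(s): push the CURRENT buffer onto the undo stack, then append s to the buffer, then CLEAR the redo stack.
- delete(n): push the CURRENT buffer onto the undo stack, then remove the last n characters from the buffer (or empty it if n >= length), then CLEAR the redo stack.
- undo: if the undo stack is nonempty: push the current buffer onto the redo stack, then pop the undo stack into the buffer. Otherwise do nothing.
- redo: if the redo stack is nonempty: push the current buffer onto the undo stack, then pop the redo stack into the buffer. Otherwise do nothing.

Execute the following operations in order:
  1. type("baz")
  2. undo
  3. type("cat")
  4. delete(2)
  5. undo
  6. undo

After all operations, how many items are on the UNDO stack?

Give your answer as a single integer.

Answer: 0

Derivation:
After op 1 (type): buf='baz' undo_depth=1 redo_depth=0
After op 2 (undo): buf='(empty)' undo_depth=0 redo_depth=1
After op 3 (type): buf='cat' undo_depth=1 redo_depth=0
After op 4 (delete): buf='c' undo_depth=2 redo_depth=0
After op 5 (undo): buf='cat' undo_depth=1 redo_depth=1
After op 6 (undo): buf='(empty)' undo_depth=0 redo_depth=2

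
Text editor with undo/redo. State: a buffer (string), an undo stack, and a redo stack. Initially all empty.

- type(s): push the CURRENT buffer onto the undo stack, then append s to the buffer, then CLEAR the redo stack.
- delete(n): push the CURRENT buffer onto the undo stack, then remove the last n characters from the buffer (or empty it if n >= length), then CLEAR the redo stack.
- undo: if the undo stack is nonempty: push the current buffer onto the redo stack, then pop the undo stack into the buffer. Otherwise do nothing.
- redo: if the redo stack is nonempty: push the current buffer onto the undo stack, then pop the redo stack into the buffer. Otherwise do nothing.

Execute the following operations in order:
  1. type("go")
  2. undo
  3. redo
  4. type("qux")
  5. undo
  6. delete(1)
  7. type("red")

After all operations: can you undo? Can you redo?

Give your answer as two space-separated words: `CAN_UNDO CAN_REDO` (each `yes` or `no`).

After op 1 (type): buf='go' undo_depth=1 redo_depth=0
After op 2 (undo): buf='(empty)' undo_depth=0 redo_depth=1
After op 3 (redo): buf='go' undo_depth=1 redo_depth=0
After op 4 (type): buf='goqux' undo_depth=2 redo_depth=0
After op 5 (undo): buf='go' undo_depth=1 redo_depth=1
After op 6 (delete): buf='g' undo_depth=2 redo_depth=0
After op 7 (type): buf='gred' undo_depth=3 redo_depth=0

Answer: yes no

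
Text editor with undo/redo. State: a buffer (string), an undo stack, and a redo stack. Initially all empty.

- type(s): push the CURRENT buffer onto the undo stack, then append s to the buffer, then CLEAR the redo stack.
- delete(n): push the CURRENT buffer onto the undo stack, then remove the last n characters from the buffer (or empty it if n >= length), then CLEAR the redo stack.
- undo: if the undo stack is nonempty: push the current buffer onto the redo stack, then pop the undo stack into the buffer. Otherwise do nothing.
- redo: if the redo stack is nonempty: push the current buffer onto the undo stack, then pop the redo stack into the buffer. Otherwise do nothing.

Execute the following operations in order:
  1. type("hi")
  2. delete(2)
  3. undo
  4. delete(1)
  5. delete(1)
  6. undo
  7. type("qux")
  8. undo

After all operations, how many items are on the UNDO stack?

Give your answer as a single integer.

Answer: 2

Derivation:
After op 1 (type): buf='hi' undo_depth=1 redo_depth=0
After op 2 (delete): buf='(empty)' undo_depth=2 redo_depth=0
After op 3 (undo): buf='hi' undo_depth=1 redo_depth=1
After op 4 (delete): buf='h' undo_depth=2 redo_depth=0
After op 5 (delete): buf='(empty)' undo_depth=3 redo_depth=0
After op 6 (undo): buf='h' undo_depth=2 redo_depth=1
After op 7 (type): buf='hqux' undo_depth=3 redo_depth=0
After op 8 (undo): buf='h' undo_depth=2 redo_depth=1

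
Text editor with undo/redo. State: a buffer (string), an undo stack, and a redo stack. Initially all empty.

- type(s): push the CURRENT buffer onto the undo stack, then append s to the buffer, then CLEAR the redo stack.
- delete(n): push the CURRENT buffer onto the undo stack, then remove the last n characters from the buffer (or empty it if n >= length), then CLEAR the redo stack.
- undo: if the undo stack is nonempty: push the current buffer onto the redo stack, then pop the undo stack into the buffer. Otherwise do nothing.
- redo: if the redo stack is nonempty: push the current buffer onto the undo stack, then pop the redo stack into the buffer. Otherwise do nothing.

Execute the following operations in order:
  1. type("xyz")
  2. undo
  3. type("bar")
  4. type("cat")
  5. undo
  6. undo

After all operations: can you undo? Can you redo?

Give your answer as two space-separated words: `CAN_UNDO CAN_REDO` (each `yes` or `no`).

After op 1 (type): buf='xyz' undo_depth=1 redo_depth=0
After op 2 (undo): buf='(empty)' undo_depth=0 redo_depth=1
After op 3 (type): buf='bar' undo_depth=1 redo_depth=0
After op 4 (type): buf='barcat' undo_depth=2 redo_depth=0
After op 5 (undo): buf='bar' undo_depth=1 redo_depth=1
After op 6 (undo): buf='(empty)' undo_depth=0 redo_depth=2

Answer: no yes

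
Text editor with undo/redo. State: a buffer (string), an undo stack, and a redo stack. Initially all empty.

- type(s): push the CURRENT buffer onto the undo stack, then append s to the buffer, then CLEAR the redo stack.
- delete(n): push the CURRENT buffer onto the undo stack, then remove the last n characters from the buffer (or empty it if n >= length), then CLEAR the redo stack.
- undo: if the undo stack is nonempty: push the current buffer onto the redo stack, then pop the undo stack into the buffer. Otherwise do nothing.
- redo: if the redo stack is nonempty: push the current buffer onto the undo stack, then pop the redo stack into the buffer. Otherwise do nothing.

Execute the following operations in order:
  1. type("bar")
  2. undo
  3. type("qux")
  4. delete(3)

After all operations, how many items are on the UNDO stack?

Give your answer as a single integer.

After op 1 (type): buf='bar' undo_depth=1 redo_depth=0
After op 2 (undo): buf='(empty)' undo_depth=0 redo_depth=1
After op 3 (type): buf='qux' undo_depth=1 redo_depth=0
After op 4 (delete): buf='(empty)' undo_depth=2 redo_depth=0

Answer: 2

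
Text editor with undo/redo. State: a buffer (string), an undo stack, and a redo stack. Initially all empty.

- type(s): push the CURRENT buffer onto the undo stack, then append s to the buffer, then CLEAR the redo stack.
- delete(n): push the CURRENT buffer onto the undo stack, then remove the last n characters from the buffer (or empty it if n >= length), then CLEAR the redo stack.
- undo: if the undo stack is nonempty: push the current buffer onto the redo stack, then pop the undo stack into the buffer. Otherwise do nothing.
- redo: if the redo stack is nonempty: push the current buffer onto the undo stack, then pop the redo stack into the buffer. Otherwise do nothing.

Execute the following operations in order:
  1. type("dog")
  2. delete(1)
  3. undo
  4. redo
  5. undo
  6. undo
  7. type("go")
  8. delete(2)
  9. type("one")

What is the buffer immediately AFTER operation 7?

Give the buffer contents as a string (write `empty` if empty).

Answer: go

Derivation:
After op 1 (type): buf='dog' undo_depth=1 redo_depth=0
After op 2 (delete): buf='do' undo_depth=2 redo_depth=0
After op 3 (undo): buf='dog' undo_depth=1 redo_depth=1
After op 4 (redo): buf='do' undo_depth=2 redo_depth=0
After op 5 (undo): buf='dog' undo_depth=1 redo_depth=1
After op 6 (undo): buf='(empty)' undo_depth=0 redo_depth=2
After op 7 (type): buf='go' undo_depth=1 redo_depth=0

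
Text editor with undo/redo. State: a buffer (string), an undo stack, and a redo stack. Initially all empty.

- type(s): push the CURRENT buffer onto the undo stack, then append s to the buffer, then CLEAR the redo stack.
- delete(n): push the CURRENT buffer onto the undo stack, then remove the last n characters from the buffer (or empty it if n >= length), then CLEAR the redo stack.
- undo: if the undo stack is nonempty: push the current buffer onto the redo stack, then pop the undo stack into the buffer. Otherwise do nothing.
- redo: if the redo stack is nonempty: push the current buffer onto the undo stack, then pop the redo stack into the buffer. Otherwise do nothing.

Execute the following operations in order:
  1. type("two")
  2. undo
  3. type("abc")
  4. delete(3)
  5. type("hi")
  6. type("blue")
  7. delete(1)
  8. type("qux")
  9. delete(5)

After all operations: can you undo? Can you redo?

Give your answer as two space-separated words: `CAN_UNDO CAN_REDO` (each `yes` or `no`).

After op 1 (type): buf='two' undo_depth=1 redo_depth=0
After op 2 (undo): buf='(empty)' undo_depth=0 redo_depth=1
After op 3 (type): buf='abc' undo_depth=1 redo_depth=0
After op 4 (delete): buf='(empty)' undo_depth=2 redo_depth=0
After op 5 (type): buf='hi' undo_depth=3 redo_depth=0
After op 6 (type): buf='hiblue' undo_depth=4 redo_depth=0
After op 7 (delete): buf='hiblu' undo_depth=5 redo_depth=0
After op 8 (type): buf='hibluqux' undo_depth=6 redo_depth=0
After op 9 (delete): buf='hib' undo_depth=7 redo_depth=0

Answer: yes no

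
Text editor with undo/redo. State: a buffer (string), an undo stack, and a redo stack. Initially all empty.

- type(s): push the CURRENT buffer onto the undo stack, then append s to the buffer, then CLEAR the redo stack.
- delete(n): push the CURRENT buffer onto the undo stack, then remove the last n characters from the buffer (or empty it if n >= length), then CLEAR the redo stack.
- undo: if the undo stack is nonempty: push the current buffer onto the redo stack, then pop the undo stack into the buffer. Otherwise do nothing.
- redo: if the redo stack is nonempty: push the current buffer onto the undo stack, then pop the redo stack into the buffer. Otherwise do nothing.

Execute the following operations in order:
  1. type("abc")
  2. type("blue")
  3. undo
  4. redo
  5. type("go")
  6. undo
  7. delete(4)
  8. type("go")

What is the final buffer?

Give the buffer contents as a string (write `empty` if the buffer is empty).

Answer: abcgo

Derivation:
After op 1 (type): buf='abc' undo_depth=1 redo_depth=0
After op 2 (type): buf='abcblue' undo_depth=2 redo_depth=0
After op 3 (undo): buf='abc' undo_depth=1 redo_depth=1
After op 4 (redo): buf='abcblue' undo_depth=2 redo_depth=0
After op 5 (type): buf='abcbluego' undo_depth=3 redo_depth=0
After op 6 (undo): buf='abcblue' undo_depth=2 redo_depth=1
After op 7 (delete): buf='abc' undo_depth=3 redo_depth=0
After op 8 (type): buf='abcgo' undo_depth=4 redo_depth=0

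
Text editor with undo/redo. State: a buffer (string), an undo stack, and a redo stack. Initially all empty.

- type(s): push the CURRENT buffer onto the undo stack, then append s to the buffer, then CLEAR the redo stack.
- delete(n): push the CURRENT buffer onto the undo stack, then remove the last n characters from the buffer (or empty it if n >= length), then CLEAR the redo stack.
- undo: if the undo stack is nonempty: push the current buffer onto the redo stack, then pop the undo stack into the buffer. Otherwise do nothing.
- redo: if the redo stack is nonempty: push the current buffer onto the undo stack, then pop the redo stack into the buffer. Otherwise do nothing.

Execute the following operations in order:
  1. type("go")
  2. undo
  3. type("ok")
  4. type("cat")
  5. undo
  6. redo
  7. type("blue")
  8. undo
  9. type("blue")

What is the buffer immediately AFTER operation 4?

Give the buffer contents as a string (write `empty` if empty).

After op 1 (type): buf='go' undo_depth=1 redo_depth=0
After op 2 (undo): buf='(empty)' undo_depth=0 redo_depth=1
After op 3 (type): buf='ok' undo_depth=1 redo_depth=0
After op 4 (type): buf='okcat' undo_depth=2 redo_depth=0

Answer: okcat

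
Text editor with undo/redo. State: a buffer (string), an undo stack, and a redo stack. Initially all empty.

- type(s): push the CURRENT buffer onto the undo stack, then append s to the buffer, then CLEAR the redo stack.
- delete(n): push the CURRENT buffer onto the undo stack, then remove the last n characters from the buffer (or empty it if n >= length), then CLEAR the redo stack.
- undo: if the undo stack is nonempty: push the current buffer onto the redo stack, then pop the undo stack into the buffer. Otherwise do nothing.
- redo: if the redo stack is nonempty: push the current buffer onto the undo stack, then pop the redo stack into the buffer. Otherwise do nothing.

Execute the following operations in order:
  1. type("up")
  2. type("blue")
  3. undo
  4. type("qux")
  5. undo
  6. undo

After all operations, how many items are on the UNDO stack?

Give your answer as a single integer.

After op 1 (type): buf='up' undo_depth=1 redo_depth=0
After op 2 (type): buf='upblue' undo_depth=2 redo_depth=0
After op 3 (undo): buf='up' undo_depth=1 redo_depth=1
After op 4 (type): buf='upqux' undo_depth=2 redo_depth=0
After op 5 (undo): buf='up' undo_depth=1 redo_depth=1
After op 6 (undo): buf='(empty)' undo_depth=0 redo_depth=2

Answer: 0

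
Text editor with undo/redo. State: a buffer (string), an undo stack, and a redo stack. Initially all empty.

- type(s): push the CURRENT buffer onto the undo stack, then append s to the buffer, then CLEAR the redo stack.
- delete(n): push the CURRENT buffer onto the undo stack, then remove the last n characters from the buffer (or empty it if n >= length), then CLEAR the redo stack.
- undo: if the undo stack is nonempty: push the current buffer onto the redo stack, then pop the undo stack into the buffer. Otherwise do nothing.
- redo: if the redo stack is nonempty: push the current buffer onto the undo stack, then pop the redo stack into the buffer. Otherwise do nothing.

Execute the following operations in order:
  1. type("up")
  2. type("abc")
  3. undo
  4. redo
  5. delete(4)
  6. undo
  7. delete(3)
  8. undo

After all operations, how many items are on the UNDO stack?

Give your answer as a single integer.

Answer: 2

Derivation:
After op 1 (type): buf='up' undo_depth=1 redo_depth=0
After op 2 (type): buf='upabc' undo_depth=2 redo_depth=0
After op 3 (undo): buf='up' undo_depth=1 redo_depth=1
After op 4 (redo): buf='upabc' undo_depth=2 redo_depth=0
After op 5 (delete): buf='u' undo_depth=3 redo_depth=0
After op 6 (undo): buf='upabc' undo_depth=2 redo_depth=1
After op 7 (delete): buf='up' undo_depth=3 redo_depth=0
After op 8 (undo): buf='upabc' undo_depth=2 redo_depth=1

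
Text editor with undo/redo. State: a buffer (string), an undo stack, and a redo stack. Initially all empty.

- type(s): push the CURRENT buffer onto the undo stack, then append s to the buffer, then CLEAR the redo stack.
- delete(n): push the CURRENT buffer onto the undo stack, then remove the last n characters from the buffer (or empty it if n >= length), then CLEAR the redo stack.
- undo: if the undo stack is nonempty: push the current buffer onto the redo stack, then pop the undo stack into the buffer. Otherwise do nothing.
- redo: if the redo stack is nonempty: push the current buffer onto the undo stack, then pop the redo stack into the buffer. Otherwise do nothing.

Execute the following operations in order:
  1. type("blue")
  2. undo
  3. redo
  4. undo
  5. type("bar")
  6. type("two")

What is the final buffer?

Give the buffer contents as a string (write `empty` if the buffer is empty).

Answer: bartwo

Derivation:
After op 1 (type): buf='blue' undo_depth=1 redo_depth=0
After op 2 (undo): buf='(empty)' undo_depth=0 redo_depth=1
After op 3 (redo): buf='blue' undo_depth=1 redo_depth=0
After op 4 (undo): buf='(empty)' undo_depth=0 redo_depth=1
After op 5 (type): buf='bar' undo_depth=1 redo_depth=0
After op 6 (type): buf='bartwo' undo_depth=2 redo_depth=0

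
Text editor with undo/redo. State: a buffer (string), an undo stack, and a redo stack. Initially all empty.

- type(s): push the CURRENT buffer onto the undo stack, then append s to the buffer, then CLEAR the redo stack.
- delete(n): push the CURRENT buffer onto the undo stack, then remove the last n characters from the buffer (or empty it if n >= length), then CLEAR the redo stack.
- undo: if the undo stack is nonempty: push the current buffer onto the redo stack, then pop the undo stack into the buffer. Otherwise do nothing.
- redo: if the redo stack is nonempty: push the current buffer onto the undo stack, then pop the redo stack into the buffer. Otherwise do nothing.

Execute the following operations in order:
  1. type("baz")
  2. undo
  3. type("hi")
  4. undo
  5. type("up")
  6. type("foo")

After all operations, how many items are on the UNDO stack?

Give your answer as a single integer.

Answer: 2

Derivation:
After op 1 (type): buf='baz' undo_depth=1 redo_depth=0
After op 2 (undo): buf='(empty)' undo_depth=0 redo_depth=1
After op 3 (type): buf='hi' undo_depth=1 redo_depth=0
After op 4 (undo): buf='(empty)' undo_depth=0 redo_depth=1
After op 5 (type): buf='up' undo_depth=1 redo_depth=0
After op 6 (type): buf='upfoo' undo_depth=2 redo_depth=0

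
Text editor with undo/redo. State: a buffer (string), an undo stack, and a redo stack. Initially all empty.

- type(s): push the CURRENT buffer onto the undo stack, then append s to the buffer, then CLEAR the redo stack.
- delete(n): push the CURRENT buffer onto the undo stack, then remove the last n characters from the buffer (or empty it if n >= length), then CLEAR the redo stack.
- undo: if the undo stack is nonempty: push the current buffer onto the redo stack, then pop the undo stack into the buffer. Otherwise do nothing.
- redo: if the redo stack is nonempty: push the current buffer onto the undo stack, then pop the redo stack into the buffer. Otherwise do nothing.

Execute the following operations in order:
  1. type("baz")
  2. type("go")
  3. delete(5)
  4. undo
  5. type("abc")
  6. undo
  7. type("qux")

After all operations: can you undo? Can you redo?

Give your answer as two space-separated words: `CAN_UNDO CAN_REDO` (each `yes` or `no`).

Answer: yes no

Derivation:
After op 1 (type): buf='baz' undo_depth=1 redo_depth=0
After op 2 (type): buf='bazgo' undo_depth=2 redo_depth=0
After op 3 (delete): buf='(empty)' undo_depth=3 redo_depth=0
After op 4 (undo): buf='bazgo' undo_depth=2 redo_depth=1
After op 5 (type): buf='bazgoabc' undo_depth=3 redo_depth=0
After op 6 (undo): buf='bazgo' undo_depth=2 redo_depth=1
After op 7 (type): buf='bazgoqux' undo_depth=3 redo_depth=0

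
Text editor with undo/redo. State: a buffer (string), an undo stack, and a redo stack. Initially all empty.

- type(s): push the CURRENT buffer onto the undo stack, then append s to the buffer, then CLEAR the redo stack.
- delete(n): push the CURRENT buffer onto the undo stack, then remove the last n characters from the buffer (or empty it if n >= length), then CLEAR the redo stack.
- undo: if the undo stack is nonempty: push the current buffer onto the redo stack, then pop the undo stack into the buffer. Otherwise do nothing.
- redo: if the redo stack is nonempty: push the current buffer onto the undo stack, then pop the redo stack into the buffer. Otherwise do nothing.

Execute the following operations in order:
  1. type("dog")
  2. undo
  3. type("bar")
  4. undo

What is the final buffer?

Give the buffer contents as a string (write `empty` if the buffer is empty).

Answer: empty

Derivation:
After op 1 (type): buf='dog' undo_depth=1 redo_depth=0
After op 2 (undo): buf='(empty)' undo_depth=0 redo_depth=1
After op 3 (type): buf='bar' undo_depth=1 redo_depth=0
After op 4 (undo): buf='(empty)' undo_depth=0 redo_depth=1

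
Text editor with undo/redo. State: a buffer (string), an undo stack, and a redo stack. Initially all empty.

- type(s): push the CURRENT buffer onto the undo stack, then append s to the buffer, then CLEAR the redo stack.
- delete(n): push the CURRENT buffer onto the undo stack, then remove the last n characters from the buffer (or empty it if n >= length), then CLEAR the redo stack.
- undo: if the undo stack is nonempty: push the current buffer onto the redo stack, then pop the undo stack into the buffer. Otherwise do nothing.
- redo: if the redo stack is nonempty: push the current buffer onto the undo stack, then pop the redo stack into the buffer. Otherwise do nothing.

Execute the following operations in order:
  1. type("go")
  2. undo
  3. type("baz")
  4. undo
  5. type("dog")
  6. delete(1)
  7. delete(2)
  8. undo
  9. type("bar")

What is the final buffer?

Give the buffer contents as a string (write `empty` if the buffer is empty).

After op 1 (type): buf='go' undo_depth=1 redo_depth=0
After op 2 (undo): buf='(empty)' undo_depth=0 redo_depth=1
After op 3 (type): buf='baz' undo_depth=1 redo_depth=0
After op 4 (undo): buf='(empty)' undo_depth=0 redo_depth=1
After op 5 (type): buf='dog' undo_depth=1 redo_depth=0
After op 6 (delete): buf='do' undo_depth=2 redo_depth=0
After op 7 (delete): buf='(empty)' undo_depth=3 redo_depth=0
After op 8 (undo): buf='do' undo_depth=2 redo_depth=1
After op 9 (type): buf='dobar' undo_depth=3 redo_depth=0

Answer: dobar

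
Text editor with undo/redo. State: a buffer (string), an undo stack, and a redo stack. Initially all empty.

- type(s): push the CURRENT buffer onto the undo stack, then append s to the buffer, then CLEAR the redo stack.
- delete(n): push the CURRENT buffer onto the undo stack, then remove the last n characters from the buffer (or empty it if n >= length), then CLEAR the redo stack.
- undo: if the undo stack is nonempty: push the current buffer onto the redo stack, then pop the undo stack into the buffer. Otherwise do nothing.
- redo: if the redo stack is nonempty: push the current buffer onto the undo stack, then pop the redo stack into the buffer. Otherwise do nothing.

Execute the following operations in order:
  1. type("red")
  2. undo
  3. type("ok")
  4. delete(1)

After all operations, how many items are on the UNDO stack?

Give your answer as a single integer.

Answer: 2

Derivation:
After op 1 (type): buf='red' undo_depth=1 redo_depth=0
After op 2 (undo): buf='(empty)' undo_depth=0 redo_depth=1
After op 3 (type): buf='ok' undo_depth=1 redo_depth=0
After op 4 (delete): buf='o' undo_depth=2 redo_depth=0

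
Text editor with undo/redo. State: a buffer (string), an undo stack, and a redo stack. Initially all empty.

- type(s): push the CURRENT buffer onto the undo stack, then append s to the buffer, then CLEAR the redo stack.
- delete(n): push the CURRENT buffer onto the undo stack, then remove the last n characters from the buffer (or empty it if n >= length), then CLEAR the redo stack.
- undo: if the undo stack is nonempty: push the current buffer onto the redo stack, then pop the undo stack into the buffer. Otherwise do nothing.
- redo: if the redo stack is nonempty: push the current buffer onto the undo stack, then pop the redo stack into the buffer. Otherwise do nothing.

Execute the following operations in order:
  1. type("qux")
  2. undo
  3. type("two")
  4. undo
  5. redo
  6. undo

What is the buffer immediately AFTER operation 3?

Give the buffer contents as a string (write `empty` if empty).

Answer: two

Derivation:
After op 1 (type): buf='qux' undo_depth=1 redo_depth=0
After op 2 (undo): buf='(empty)' undo_depth=0 redo_depth=1
After op 3 (type): buf='two' undo_depth=1 redo_depth=0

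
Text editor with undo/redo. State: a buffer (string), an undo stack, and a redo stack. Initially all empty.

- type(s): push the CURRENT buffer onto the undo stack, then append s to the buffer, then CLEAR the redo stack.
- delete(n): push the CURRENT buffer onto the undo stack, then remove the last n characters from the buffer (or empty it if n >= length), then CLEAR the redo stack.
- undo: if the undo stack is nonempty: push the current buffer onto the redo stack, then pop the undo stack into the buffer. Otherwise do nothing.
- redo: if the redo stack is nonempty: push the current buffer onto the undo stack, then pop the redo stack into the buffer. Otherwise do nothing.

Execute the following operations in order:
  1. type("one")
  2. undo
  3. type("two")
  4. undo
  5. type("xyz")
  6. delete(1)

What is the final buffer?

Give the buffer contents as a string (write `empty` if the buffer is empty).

After op 1 (type): buf='one' undo_depth=1 redo_depth=0
After op 2 (undo): buf='(empty)' undo_depth=0 redo_depth=1
After op 3 (type): buf='two' undo_depth=1 redo_depth=0
After op 4 (undo): buf='(empty)' undo_depth=0 redo_depth=1
After op 5 (type): buf='xyz' undo_depth=1 redo_depth=0
After op 6 (delete): buf='xy' undo_depth=2 redo_depth=0

Answer: xy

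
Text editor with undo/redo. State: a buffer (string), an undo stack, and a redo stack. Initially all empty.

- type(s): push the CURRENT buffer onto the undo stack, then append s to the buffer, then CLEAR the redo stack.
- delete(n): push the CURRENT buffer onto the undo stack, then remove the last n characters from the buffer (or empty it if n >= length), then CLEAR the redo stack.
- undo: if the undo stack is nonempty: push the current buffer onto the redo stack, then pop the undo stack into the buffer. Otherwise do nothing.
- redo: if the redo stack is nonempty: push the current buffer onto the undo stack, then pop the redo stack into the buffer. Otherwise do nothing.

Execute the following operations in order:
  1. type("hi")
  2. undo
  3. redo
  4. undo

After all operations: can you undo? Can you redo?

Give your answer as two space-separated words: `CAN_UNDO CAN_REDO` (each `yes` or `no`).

After op 1 (type): buf='hi' undo_depth=1 redo_depth=0
After op 2 (undo): buf='(empty)' undo_depth=0 redo_depth=1
After op 3 (redo): buf='hi' undo_depth=1 redo_depth=0
After op 4 (undo): buf='(empty)' undo_depth=0 redo_depth=1

Answer: no yes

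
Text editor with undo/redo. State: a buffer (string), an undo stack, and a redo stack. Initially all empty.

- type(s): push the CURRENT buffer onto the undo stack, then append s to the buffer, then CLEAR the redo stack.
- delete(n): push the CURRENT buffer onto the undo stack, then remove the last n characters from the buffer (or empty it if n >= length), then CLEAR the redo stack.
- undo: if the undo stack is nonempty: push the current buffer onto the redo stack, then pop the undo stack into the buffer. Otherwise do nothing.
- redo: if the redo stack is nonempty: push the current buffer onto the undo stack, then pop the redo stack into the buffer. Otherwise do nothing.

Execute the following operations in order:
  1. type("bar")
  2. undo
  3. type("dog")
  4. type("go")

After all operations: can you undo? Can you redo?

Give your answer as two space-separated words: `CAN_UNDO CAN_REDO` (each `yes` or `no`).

Answer: yes no

Derivation:
After op 1 (type): buf='bar' undo_depth=1 redo_depth=0
After op 2 (undo): buf='(empty)' undo_depth=0 redo_depth=1
After op 3 (type): buf='dog' undo_depth=1 redo_depth=0
After op 4 (type): buf='doggo' undo_depth=2 redo_depth=0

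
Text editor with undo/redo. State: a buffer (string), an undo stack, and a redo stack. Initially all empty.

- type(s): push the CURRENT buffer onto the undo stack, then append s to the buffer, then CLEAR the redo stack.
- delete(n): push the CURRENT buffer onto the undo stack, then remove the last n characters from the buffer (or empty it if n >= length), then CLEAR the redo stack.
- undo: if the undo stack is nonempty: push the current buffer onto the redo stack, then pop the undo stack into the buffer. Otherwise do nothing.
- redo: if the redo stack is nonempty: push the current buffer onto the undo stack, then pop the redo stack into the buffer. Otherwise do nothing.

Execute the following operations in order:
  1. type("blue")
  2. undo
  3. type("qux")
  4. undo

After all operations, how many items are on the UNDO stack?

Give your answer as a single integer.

Answer: 0

Derivation:
After op 1 (type): buf='blue' undo_depth=1 redo_depth=0
After op 2 (undo): buf='(empty)' undo_depth=0 redo_depth=1
After op 3 (type): buf='qux' undo_depth=1 redo_depth=0
After op 4 (undo): buf='(empty)' undo_depth=0 redo_depth=1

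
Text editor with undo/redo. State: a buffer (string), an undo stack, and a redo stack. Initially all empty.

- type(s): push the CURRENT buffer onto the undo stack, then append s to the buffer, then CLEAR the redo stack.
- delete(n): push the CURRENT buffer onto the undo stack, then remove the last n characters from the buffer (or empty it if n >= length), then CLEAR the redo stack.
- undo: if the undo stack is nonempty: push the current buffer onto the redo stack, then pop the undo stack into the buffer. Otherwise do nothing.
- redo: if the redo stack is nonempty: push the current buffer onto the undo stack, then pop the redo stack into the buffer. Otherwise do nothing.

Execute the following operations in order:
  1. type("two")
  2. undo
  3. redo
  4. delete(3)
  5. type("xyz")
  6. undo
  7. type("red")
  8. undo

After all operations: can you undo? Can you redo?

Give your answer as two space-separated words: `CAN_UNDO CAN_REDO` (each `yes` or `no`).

Answer: yes yes

Derivation:
After op 1 (type): buf='two' undo_depth=1 redo_depth=0
After op 2 (undo): buf='(empty)' undo_depth=0 redo_depth=1
After op 3 (redo): buf='two' undo_depth=1 redo_depth=0
After op 4 (delete): buf='(empty)' undo_depth=2 redo_depth=0
After op 5 (type): buf='xyz' undo_depth=3 redo_depth=0
After op 6 (undo): buf='(empty)' undo_depth=2 redo_depth=1
After op 7 (type): buf='red' undo_depth=3 redo_depth=0
After op 8 (undo): buf='(empty)' undo_depth=2 redo_depth=1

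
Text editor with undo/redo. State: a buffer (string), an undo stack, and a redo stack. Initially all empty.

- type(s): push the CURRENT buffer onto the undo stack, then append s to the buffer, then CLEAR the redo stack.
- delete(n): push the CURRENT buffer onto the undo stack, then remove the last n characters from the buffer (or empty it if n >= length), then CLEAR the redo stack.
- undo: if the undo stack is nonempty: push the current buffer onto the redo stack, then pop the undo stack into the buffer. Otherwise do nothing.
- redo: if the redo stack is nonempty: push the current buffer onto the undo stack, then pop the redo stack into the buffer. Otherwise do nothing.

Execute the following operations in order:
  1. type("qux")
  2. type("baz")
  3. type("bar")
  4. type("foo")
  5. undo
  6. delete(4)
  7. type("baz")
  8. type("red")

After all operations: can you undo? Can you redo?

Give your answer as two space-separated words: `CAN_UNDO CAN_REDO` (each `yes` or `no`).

After op 1 (type): buf='qux' undo_depth=1 redo_depth=0
After op 2 (type): buf='quxbaz' undo_depth=2 redo_depth=0
After op 3 (type): buf='quxbazbar' undo_depth=3 redo_depth=0
After op 4 (type): buf='quxbazbarfoo' undo_depth=4 redo_depth=0
After op 5 (undo): buf='quxbazbar' undo_depth=3 redo_depth=1
After op 6 (delete): buf='quxba' undo_depth=4 redo_depth=0
After op 7 (type): buf='quxbabaz' undo_depth=5 redo_depth=0
After op 8 (type): buf='quxbabazred' undo_depth=6 redo_depth=0

Answer: yes no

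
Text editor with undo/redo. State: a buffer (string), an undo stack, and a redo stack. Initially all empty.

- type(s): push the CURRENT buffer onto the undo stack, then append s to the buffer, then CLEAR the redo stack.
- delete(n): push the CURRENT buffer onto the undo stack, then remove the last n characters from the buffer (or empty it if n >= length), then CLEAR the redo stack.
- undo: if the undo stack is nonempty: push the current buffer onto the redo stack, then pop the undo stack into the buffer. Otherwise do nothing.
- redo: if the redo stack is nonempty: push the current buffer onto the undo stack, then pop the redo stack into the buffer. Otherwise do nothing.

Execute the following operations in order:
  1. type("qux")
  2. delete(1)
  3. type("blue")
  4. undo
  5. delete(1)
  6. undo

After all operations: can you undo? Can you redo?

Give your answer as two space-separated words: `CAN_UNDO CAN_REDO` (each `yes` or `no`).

After op 1 (type): buf='qux' undo_depth=1 redo_depth=0
After op 2 (delete): buf='qu' undo_depth=2 redo_depth=0
After op 3 (type): buf='qublue' undo_depth=3 redo_depth=0
After op 4 (undo): buf='qu' undo_depth=2 redo_depth=1
After op 5 (delete): buf='q' undo_depth=3 redo_depth=0
After op 6 (undo): buf='qu' undo_depth=2 redo_depth=1

Answer: yes yes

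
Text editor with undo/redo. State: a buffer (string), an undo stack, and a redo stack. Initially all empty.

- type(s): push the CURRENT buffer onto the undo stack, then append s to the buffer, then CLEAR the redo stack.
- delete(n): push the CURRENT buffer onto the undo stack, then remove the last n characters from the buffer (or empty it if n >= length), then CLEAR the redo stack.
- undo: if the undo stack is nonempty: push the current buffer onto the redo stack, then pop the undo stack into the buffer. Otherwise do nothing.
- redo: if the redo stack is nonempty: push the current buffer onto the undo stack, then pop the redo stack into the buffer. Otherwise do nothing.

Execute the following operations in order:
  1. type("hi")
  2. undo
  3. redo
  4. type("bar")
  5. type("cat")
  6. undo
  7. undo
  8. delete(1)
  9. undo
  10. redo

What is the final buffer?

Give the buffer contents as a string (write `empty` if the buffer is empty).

After op 1 (type): buf='hi' undo_depth=1 redo_depth=0
After op 2 (undo): buf='(empty)' undo_depth=0 redo_depth=1
After op 3 (redo): buf='hi' undo_depth=1 redo_depth=0
After op 4 (type): buf='hibar' undo_depth=2 redo_depth=0
After op 5 (type): buf='hibarcat' undo_depth=3 redo_depth=0
After op 6 (undo): buf='hibar' undo_depth=2 redo_depth=1
After op 7 (undo): buf='hi' undo_depth=1 redo_depth=2
After op 8 (delete): buf='h' undo_depth=2 redo_depth=0
After op 9 (undo): buf='hi' undo_depth=1 redo_depth=1
After op 10 (redo): buf='h' undo_depth=2 redo_depth=0

Answer: h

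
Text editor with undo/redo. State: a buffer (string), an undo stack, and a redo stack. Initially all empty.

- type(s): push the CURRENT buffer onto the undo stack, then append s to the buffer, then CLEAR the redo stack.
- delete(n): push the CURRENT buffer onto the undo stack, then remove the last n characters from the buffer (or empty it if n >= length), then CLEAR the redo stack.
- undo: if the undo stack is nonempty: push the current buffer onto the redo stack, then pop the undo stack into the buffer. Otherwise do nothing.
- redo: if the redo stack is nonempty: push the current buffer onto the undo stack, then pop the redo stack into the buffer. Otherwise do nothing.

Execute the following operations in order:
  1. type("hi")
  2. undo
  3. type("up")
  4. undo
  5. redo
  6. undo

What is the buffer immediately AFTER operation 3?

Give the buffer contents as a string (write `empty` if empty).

Answer: up

Derivation:
After op 1 (type): buf='hi' undo_depth=1 redo_depth=0
After op 2 (undo): buf='(empty)' undo_depth=0 redo_depth=1
After op 3 (type): buf='up' undo_depth=1 redo_depth=0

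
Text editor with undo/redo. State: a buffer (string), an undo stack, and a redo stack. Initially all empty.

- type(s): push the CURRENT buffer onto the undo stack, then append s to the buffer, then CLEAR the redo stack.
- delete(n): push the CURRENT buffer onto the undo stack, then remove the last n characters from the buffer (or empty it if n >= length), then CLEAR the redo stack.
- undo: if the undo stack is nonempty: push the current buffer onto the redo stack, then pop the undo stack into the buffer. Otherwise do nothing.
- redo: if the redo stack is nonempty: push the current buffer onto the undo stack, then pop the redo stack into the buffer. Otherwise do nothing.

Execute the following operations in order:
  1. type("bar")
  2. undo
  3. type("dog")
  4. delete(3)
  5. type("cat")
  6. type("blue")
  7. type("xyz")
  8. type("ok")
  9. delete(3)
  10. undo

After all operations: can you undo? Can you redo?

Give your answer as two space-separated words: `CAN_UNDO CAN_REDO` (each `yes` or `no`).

After op 1 (type): buf='bar' undo_depth=1 redo_depth=0
After op 2 (undo): buf='(empty)' undo_depth=0 redo_depth=1
After op 3 (type): buf='dog' undo_depth=1 redo_depth=0
After op 4 (delete): buf='(empty)' undo_depth=2 redo_depth=0
After op 5 (type): buf='cat' undo_depth=3 redo_depth=0
After op 6 (type): buf='catblue' undo_depth=4 redo_depth=0
After op 7 (type): buf='catbluexyz' undo_depth=5 redo_depth=0
After op 8 (type): buf='catbluexyzok' undo_depth=6 redo_depth=0
After op 9 (delete): buf='catbluexy' undo_depth=7 redo_depth=0
After op 10 (undo): buf='catbluexyzok' undo_depth=6 redo_depth=1

Answer: yes yes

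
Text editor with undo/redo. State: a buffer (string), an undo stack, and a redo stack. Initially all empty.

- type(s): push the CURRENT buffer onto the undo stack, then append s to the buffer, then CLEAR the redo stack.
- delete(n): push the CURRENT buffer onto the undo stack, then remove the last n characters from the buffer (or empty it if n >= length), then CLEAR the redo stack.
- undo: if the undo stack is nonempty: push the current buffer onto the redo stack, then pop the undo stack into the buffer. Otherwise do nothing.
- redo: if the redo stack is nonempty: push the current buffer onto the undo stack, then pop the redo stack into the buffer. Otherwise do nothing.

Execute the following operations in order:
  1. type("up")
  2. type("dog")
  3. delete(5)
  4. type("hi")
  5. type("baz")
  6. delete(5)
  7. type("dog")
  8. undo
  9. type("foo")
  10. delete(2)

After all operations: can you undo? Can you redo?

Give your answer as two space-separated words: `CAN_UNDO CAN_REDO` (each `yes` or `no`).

After op 1 (type): buf='up' undo_depth=1 redo_depth=0
After op 2 (type): buf='updog' undo_depth=2 redo_depth=0
After op 3 (delete): buf='(empty)' undo_depth=3 redo_depth=0
After op 4 (type): buf='hi' undo_depth=4 redo_depth=0
After op 5 (type): buf='hibaz' undo_depth=5 redo_depth=0
After op 6 (delete): buf='(empty)' undo_depth=6 redo_depth=0
After op 7 (type): buf='dog' undo_depth=7 redo_depth=0
After op 8 (undo): buf='(empty)' undo_depth=6 redo_depth=1
After op 9 (type): buf='foo' undo_depth=7 redo_depth=0
After op 10 (delete): buf='f' undo_depth=8 redo_depth=0

Answer: yes no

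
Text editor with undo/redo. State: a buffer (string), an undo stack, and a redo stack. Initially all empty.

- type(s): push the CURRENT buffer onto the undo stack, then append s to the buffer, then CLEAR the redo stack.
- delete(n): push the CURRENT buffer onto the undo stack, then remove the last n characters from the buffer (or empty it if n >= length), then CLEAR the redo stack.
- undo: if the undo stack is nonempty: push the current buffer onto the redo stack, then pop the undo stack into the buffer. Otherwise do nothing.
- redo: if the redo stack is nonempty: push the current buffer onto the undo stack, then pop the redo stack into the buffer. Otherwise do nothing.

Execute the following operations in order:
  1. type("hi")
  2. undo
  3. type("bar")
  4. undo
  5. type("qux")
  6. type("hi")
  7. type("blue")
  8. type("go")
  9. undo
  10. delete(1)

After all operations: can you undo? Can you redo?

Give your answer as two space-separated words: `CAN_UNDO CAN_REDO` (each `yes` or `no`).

Answer: yes no

Derivation:
After op 1 (type): buf='hi' undo_depth=1 redo_depth=0
After op 2 (undo): buf='(empty)' undo_depth=0 redo_depth=1
After op 3 (type): buf='bar' undo_depth=1 redo_depth=0
After op 4 (undo): buf='(empty)' undo_depth=0 redo_depth=1
After op 5 (type): buf='qux' undo_depth=1 redo_depth=0
After op 6 (type): buf='quxhi' undo_depth=2 redo_depth=0
After op 7 (type): buf='quxhiblue' undo_depth=3 redo_depth=0
After op 8 (type): buf='quxhibluego' undo_depth=4 redo_depth=0
After op 9 (undo): buf='quxhiblue' undo_depth=3 redo_depth=1
After op 10 (delete): buf='quxhiblu' undo_depth=4 redo_depth=0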